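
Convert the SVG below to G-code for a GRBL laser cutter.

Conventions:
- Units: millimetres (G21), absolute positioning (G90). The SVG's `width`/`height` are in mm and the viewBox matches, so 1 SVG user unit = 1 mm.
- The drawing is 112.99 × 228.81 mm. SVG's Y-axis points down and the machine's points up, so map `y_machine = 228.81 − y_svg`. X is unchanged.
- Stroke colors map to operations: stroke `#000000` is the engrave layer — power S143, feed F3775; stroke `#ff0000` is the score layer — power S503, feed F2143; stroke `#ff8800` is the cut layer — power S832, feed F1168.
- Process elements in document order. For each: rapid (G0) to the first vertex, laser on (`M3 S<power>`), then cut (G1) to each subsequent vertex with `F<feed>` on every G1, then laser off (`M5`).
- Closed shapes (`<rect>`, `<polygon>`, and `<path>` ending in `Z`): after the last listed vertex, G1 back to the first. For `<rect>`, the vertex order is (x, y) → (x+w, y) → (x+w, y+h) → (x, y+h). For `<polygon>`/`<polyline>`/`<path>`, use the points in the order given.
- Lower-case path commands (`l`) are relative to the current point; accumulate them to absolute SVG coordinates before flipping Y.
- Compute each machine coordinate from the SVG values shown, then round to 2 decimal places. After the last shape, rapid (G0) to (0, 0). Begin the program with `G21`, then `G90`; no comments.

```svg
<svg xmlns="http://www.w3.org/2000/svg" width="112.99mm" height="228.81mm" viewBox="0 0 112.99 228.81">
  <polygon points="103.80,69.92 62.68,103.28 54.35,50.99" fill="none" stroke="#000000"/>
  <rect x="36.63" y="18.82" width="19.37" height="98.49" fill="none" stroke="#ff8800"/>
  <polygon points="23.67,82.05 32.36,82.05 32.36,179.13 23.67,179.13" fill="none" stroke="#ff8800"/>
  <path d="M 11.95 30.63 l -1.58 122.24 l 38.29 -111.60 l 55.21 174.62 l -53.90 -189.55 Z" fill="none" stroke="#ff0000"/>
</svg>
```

G21
G90
G0 X103.80 Y158.89
M3 S143
G1 X62.68 Y125.53 F3775
G1 X54.35 Y177.82 F3775
G1 X103.80 Y158.89 F3775
M5
G0 X36.63 Y209.99
M3 S832
G1 X56.00 Y209.99 F1168
G1 X56.00 Y111.50 F1168
G1 X36.63 Y111.50 F1168
G1 X36.63 Y209.99 F1168
M5
G0 X23.67 Y146.76
M3 S832
G1 X32.36 Y146.76 F1168
G1 X32.36 Y49.68 F1168
G1 X23.67 Y49.68 F1168
G1 X23.67 Y146.76 F1168
M5
G0 X11.95 Y198.18
M3 S503
G1 X10.37 Y75.94 F2143
G1 X48.66 Y187.54 F2143
G1 X103.87 Y12.92 F2143
G1 X49.97 Y202.47 F2143
G1 X11.95 Y198.18 F2143
M5
G0 X0.00 Y0.00

viewBox `0 0 112.99 228.81` with mm width/height → 1 unit = 1 mm. Flip: y_m = 228.81 − y_svg.

**Shape 1** — `<polygon>` regular polygon, stroke `#000000` → engrave (S143, F3775). Machine vertices: (103.80,158.89) → (62.68,125.53) → (54.35,177.82) → (103.80,158.89). Closed: final G1 returns to the first vertex.

**Shape 2** — `<rect>` rectangle, stroke `#ff8800` → cut (S832, F1168). Machine vertices: (36.63,209.99) → (56.00,209.99) → (56.00,111.50) → (36.63,111.50) → (36.63,209.99). Closed: final G1 returns to the first vertex.

**Shape 3** — `<polygon>` rectangle, stroke `#ff8800` → cut (S832, F1168). Machine vertices: (23.67,146.76) → (32.36,146.76) → (32.36,49.68) → (23.67,49.68) → (23.67,146.76). Closed: final G1 returns to the first vertex.

**Shape 4** — `<path>` closed polygon, stroke `#ff0000` → score (S503, F2143). Machine vertices: (11.95,198.18) → (10.37,75.94) → (48.66,187.54) → (103.87,12.92) → (49.97,202.47) → (11.95,198.18). Closed: final G1 returns to the first vertex.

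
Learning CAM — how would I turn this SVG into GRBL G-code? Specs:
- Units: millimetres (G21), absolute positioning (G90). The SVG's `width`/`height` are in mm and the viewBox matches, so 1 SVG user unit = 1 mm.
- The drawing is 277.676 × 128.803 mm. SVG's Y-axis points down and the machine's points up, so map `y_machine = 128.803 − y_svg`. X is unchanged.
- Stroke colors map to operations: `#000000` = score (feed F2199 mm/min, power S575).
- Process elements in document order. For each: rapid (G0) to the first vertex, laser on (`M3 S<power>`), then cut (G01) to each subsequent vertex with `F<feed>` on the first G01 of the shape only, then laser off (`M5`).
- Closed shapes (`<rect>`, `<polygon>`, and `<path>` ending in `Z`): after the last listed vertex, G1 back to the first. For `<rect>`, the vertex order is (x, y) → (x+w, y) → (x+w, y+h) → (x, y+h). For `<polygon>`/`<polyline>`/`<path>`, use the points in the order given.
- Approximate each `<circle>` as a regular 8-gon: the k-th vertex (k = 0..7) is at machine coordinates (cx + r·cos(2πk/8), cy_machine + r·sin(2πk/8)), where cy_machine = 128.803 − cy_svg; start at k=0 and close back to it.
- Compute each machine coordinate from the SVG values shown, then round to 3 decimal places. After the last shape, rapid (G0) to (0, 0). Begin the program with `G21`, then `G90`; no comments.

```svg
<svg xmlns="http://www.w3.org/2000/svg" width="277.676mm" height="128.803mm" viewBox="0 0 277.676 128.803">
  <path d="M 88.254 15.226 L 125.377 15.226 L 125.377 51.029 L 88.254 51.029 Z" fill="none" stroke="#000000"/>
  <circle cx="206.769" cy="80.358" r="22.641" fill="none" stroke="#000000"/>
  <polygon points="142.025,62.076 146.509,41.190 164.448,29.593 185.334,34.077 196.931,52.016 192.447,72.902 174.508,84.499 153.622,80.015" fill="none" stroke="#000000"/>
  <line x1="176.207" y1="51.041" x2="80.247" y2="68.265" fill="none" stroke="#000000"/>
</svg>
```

Since the viewBox matches the mm dimensions, user units are millimetres directly. The only transform is the Y-flip y_m = 128.803 − y_svg.

Shape 1 is a rectangle drawn with `<path>`. Its stroke #000000 means score at S575, F2199. After flipping Y the toolpath is (88.254,113.577) → (125.377,113.577) → (125.377,77.774) → (88.254,77.774) → (88.254,113.577), returning to the start.

Shape 2 is a circle drawn with `<circle>`. Its stroke #000000 means score at S575, F2199. After flipping Y the toolpath is (229.410,48.445) → (222.779,64.455) → (206.769,71.086) → (190.759,64.455) → (184.128,48.445) → (190.759,32.435) → (206.769,25.804) → (222.779,32.435) → (229.410,48.445), returning to the start.

Shape 3 is a regular polygon drawn with `<polygon>`. Its stroke #000000 means score at S575, F2199. After flipping Y the toolpath is (142.025,66.727) → (146.509,87.613) → (164.448,99.210) → (185.334,94.726) → (196.931,76.787) → (192.447,55.901) → (174.508,44.304) → (153.622,48.788) → (142.025,66.727), returning to the start.

Shape 4 is a line segment drawn with `<line>`. Its stroke #000000 means score at S575, F2199. After flipping Y the toolpath is (176.207,77.762) → (80.247,60.538).

G21
G90
G0 X88.254 Y113.577
M3 S575
G01 X125.377 Y113.577 F2199
G01 X125.377 Y77.774
G01 X88.254 Y77.774
G01 X88.254 Y113.577
M5
G0 X229.410 Y48.445
M3 S575
G01 X222.779 Y64.455 F2199
G01 X206.769 Y71.086
G01 X190.759 Y64.455
G01 X184.128 Y48.445
G01 X190.759 Y32.435
G01 X206.769 Y25.804
G01 X222.779 Y32.435
G01 X229.410 Y48.445
M5
G0 X142.025 Y66.727
M3 S575
G01 X146.509 Y87.613 F2199
G01 X164.448 Y99.210
G01 X185.334 Y94.726
G01 X196.931 Y76.787
G01 X192.447 Y55.901
G01 X174.508 Y44.304
G01 X153.622 Y48.788
G01 X142.025 Y66.727
M5
G0 X176.207 Y77.762
M3 S575
G01 X80.247 Y60.538 F2199
M5
G0 X0.000 Y0.000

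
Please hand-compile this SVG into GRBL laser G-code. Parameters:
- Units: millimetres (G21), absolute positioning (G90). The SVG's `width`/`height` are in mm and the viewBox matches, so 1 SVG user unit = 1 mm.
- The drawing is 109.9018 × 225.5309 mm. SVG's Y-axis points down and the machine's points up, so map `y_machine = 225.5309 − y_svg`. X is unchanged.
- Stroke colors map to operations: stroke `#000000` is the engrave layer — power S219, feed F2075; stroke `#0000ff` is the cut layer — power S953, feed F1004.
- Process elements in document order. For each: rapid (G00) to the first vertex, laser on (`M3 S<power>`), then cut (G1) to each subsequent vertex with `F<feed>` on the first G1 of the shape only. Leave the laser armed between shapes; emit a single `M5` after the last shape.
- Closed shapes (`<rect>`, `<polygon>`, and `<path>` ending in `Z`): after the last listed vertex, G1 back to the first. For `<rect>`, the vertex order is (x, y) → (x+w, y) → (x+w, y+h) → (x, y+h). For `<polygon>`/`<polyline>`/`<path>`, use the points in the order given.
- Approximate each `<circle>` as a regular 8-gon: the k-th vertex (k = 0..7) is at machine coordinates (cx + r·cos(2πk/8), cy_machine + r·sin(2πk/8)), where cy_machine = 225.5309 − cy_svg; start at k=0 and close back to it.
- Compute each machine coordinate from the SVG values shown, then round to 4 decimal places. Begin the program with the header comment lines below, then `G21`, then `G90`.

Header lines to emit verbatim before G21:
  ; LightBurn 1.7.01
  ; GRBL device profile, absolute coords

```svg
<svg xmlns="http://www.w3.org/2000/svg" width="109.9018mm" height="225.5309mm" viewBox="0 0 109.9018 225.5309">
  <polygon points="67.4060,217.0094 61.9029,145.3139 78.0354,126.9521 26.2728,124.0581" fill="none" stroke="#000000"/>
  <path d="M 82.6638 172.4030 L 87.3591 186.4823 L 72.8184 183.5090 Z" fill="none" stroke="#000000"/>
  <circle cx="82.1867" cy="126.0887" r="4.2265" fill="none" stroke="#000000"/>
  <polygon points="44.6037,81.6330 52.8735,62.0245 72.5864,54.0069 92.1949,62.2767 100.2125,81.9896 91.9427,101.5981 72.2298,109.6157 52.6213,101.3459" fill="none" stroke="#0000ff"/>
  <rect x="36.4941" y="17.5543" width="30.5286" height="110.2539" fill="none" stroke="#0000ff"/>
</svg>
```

; LightBurn 1.7.01
; GRBL device profile, absolute coords
G21
G90
G00 X67.4060 Y8.5215
M3 S219
G1 X61.9029 Y80.2170 F2075
G1 X78.0354 Y98.5788
G1 X26.2728 Y101.4728
G1 X67.4060 Y8.5215
G00 X82.6638 Y53.1279
M3 S219
G1 X87.3591 Y39.0486 F2075
G1 X72.8184 Y42.0219
G1 X82.6638 Y53.1279
G00 X86.4132 Y99.4422
M3 S219
G1 X85.1753 Y102.4308 F2075
G1 X82.1867 Y103.6687
G1 X79.1981 Y102.4308
G1 X77.9602 Y99.4422
G1 X79.1981 Y96.4536
G1 X82.1867 Y95.2157
G1 X85.1753 Y96.4536
G1 X86.4132 Y99.4422
G00 X44.6037 Y143.8979
M3 S953
G1 X52.8735 Y163.5064 F1004
G1 X72.5864 Y171.5240
G1 X92.1949 Y163.2542
G1 X100.2125 Y143.5413
G1 X91.9427 Y123.9328
G1 X72.2298 Y115.9152
G1 X52.6213 Y124.1850
G1 X44.6037 Y143.8979
G00 X36.4941 Y207.9766
M3 S953
G1 X67.0227 Y207.9766 F1004
G1 X67.0227 Y97.7227
G1 X36.4941 Y97.7227
G1 X36.4941 Y207.9766
M5

1 u = 1 mm; y_m = 225.5309 − y.

[1] `<polygon>` closed polygon, #000000→engrave S219 F2075: (67.4060,8.5215) → (61.9029,80.2170) → (78.0354,98.5788) → (26.2728,101.4728) → (67.4060,8.5215) (closed)

[2] `<path>` regular polygon, #000000→engrave S219 F2075: (82.6638,53.1279) → (87.3591,39.0486) → (72.8184,42.0219) → (82.6638,53.1279) (closed)

[3] `<circle>` circle, #000000→engrave S219 F2075: (86.4132,99.4422) → (85.1753,102.4308) → (82.1867,103.6687) → (79.1981,102.4308) → (77.9602,99.4422) → (79.1981,96.4536) → (82.1867,95.2157) → (85.1753,96.4536) → (86.4132,99.4422) (closed)

[4] `<polygon>` regular polygon, #0000ff→cut S953 F1004: (44.6037,143.8979) → (52.8735,163.5064) → (72.5864,171.5240) → (92.1949,163.2542) → (100.2125,143.5413) → (91.9427,123.9328) → (72.2298,115.9152) → (52.6213,124.1850) → (44.6037,143.8979) (closed)

[5] `<rect>` rectangle, #0000ff→cut S953 F1004: (36.4941,207.9766) → (67.0227,207.9766) → (67.0227,97.7227) → (36.4941,97.7227) → (36.4941,207.9766) (closed)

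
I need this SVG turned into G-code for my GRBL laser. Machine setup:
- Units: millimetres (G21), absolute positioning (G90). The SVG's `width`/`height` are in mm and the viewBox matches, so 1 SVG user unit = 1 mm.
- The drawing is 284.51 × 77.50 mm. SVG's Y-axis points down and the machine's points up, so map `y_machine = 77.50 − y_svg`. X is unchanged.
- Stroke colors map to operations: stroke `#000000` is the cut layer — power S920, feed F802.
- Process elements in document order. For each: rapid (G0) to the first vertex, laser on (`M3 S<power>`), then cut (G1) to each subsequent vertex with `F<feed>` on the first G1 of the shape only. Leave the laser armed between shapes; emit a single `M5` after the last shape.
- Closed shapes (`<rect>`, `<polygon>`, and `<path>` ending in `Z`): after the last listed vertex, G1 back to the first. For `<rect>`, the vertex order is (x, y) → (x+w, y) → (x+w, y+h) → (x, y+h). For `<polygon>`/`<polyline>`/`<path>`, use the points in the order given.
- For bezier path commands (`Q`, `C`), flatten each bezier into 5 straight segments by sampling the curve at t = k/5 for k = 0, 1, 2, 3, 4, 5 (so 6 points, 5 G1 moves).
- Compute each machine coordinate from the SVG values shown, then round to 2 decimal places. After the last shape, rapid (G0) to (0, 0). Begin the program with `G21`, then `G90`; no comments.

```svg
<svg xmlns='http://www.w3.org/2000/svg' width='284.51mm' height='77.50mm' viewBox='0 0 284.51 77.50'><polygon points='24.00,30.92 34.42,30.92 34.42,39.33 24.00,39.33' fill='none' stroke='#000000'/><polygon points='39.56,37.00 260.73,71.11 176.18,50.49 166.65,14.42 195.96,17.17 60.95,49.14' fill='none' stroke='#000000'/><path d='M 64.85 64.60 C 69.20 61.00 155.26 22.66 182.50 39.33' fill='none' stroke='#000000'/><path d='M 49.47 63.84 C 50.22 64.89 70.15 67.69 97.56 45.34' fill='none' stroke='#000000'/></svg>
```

G21
G90
G0 X24.00 Y46.58
M3 S920
G1 X34.42 Y46.58 F802
G1 X34.42 Y38.17
G1 X24.00 Y38.17
G1 X24.00 Y46.58
G0 X39.56 Y40.50
M3 S920
G1 X260.73 Y6.39 F802
G1 X176.18 Y27.01
G1 X166.65 Y63.08
G1 X195.96 Y60.33
G1 X60.95 Y28.36
G1 X39.56 Y40.50
G0 X64.85 Y12.90
M3 S920
G1 X76.14 Y18.51 F802
G1 X100.30 Y28.15
G1 X130.57 Y37.51
G1 X160.22 Y42.29
G1 X182.50 Y38.17
G0 X49.47 Y13.66
M3 S920
G1 X52.13 Y13.04 F802
G1 X58.83 Y13.28
G1 X69.01 Y15.69
G1 X82.11 Y21.55
G1 X97.56 Y32.16
M5
G0 X0.00 Y0.00

1 u = 1 mm; y_m = 77.50 − y.

[1] `<polygon>` rectangle, #000000→cut S920 F802: (24.00,46.58) → (34.42,46.58) → (34.42,38.17) → (24.00,38.17) → (24.00,46.58) (closed)

[2] `<polygon>` closed polygon, #000000→cut S920 F802: (39.56,40.50) → (260.73,6.39) → (176.18,27.01) → (166.65,63.08) → (195.96,60.33) → (60.95,28.36) → (39.56,40.50) (closed)

[3] `<path>` cubic bezier, #000000→cut S920 F802: (64.85,12.90) → (76.14,18.51) → (100.30,28.15) → (130.57,37.51) → (160.22,42.29) → (182.50,38.17)

[4] `<path>` cubic bezier, #000000→cut S920 F802: (49.47,13.66) → (52.13,13.04) → (58.83,13.28) → (69.01,15.69) → (82.11,21.55) → (97.56,32.16)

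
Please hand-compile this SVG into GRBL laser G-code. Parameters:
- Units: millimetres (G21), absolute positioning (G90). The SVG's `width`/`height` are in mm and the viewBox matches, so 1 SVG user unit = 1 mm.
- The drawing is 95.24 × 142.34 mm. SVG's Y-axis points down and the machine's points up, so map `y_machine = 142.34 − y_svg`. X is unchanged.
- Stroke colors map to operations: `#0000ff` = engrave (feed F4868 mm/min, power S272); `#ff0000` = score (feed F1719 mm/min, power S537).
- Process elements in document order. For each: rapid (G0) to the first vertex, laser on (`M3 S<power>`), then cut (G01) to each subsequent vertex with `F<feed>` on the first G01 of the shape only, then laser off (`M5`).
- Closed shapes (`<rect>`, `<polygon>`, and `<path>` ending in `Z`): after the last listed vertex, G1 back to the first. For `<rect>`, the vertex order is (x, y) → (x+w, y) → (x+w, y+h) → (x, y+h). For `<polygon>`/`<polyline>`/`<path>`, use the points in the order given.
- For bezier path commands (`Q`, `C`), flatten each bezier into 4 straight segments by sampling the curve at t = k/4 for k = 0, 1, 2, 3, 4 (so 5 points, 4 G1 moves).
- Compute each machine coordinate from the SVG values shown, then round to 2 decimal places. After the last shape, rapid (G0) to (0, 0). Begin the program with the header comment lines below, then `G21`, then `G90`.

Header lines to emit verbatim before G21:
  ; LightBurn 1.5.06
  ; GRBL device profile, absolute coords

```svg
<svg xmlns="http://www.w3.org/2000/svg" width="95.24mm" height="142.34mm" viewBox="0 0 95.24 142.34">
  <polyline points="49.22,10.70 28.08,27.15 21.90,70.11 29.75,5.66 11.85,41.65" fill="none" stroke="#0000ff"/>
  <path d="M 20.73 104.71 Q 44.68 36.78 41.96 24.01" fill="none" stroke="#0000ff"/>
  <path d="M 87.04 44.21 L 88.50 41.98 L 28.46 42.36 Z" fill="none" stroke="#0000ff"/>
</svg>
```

viewBox `0 0 95.24 142.34` with mm width/height → 1 unit = 1 mm. Flip: y_m = 142.34 − y_svg.

**Shape 1** — `<polyline>` open polyline, stroke `#0000ff` → engrave (S272, F4868). Machine vertices: (49.22,131.64) → (28.08,115.19) → (21.90,72.23) → (29.75,136.68) → (11.85,100.69). Open path.

**Shape 2** — `<path>` quadratic bezier, stroke `#0000ff` → engrave (S272, F4868). Control points (SVG): P0=(20.73,104.71), P1=(44.68,36.78), P2=(41.96,24.01); sampled at t=k/4. Machine vertices: (20.73,37.63) → (31.04,68.15) → (38.01,91.77) → (41.65,108.50) → (41.96,118.33). Open path.

**Shape 3** — `<path>` closed polygon, stroke `#0000ff` → engrave (S272, F4868). Machine vertices: (87.04,98.13) → (88.50,100.36) → (28.46,99.98) → (87.04,98.13). Closed: final G1 returns to the first vertex.

; LightBurn 1.5.06
; GRBL device profile, absolute coords
G21
G90
G0 X49.22 Y131.64
M3 S272
G01 X28.08 Y115.19 F4868
G01 X21.90 Y72.23
G01 X29.75 Y136.68
G01 X11.85 Y100.69
M5
G0 X20.73 Y37.63
M3 S272
G01 X31.04 Y68.15 F4868
G01 X38.01 Y91.77
G01 X41.65 Y108.50
G01 X41.96 Y118.33
M5
G0 X87.04 Y98.13
M3 S272
G01 X88.50 Y100.36 F4868
G01 X28.46 Y99.98
G01 X87.04 Y98.13
M5
G0 X0.00 Y0.00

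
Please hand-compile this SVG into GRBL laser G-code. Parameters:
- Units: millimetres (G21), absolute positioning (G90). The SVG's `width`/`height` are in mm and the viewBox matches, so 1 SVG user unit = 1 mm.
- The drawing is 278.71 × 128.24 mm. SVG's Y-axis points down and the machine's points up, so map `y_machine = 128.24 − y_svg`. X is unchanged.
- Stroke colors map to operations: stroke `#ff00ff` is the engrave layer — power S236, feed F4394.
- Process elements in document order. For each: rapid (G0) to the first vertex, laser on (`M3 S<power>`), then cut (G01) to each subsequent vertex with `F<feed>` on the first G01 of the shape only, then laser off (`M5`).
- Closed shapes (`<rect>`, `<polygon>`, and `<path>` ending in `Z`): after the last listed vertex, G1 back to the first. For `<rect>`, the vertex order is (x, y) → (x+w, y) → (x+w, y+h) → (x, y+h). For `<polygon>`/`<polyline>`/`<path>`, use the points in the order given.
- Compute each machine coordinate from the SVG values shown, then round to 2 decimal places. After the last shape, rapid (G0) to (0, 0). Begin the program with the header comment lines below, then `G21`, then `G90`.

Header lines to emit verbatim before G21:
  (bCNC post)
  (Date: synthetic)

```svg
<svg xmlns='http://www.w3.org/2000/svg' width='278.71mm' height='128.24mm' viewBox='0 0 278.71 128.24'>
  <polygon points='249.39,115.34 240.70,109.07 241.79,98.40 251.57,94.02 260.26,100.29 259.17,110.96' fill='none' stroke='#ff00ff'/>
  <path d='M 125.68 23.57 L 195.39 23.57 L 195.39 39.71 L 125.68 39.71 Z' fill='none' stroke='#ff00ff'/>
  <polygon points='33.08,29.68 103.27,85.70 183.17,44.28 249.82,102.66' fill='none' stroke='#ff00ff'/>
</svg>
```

Since the viewBox matches the mm dimensions, user units are millimetres directly. The only transform is the Y-flip y_m = 128.24 − y_svg.

Shape 1 is a regular polygon drawn with `<polygon>`. Its stroke #ff00ff means engrave at S236, F4394. After flipping Y the toolpath is (249.39,12.90) → (240.70,19.17) → (241.79,29.84) → (251.57,34.22) → (260.26,27.95) → (259.17,17.28) → (249.39,12.90), returning to the start.

Shape 2 is a rectangle drawn with `<path>`. Its stroke #ff00ff means engrave at S236, F4394. After flipping Y the toolpath is (125.68,104.67) → (195.39,104.67) → (195.39,88.53) → (125.68,88.53) → (125.68,104.67), returning to the start.

Shape 3 is a closed polygon drawn with `<polygon>`. Its stroke #ff00ff means engrave at S236, F4394. After flipping Y the toolpath is (33.08,98.56) → (103.27,42.54) → (183.17,83.96) → (249.82,25.58) → (33.08,98.56), returning to the start.

(bCNC post)
(Date: synthetic)
G21
G90
G0 X249.39 Y12.90
M3 S236
G01 X240.70 Y19.17 F4394
G01 X241.79 Y29.84
G01 X251.57 Y34.22
G01 X260.26 Y27.95
G01 X259.17 Y17.28
G01 X249.39 Y12.90
M5
G0 X125.68 Y104.67
M3 S236
G01 X195.39 Y104.67 F4394
G01 X195.39 Y88.53
G01 X125.68 Y88.53
G01 X125.68 Y104.67
M5
G0 X33.08 Y98.56
M3 S236
G01 X103.27 Y42.54 F4394
G01 X183.17 Y83.96
G01 X249.82 Y25.58
G01 X33.08 Y98.56
M5
G0 X0.00 Y0.00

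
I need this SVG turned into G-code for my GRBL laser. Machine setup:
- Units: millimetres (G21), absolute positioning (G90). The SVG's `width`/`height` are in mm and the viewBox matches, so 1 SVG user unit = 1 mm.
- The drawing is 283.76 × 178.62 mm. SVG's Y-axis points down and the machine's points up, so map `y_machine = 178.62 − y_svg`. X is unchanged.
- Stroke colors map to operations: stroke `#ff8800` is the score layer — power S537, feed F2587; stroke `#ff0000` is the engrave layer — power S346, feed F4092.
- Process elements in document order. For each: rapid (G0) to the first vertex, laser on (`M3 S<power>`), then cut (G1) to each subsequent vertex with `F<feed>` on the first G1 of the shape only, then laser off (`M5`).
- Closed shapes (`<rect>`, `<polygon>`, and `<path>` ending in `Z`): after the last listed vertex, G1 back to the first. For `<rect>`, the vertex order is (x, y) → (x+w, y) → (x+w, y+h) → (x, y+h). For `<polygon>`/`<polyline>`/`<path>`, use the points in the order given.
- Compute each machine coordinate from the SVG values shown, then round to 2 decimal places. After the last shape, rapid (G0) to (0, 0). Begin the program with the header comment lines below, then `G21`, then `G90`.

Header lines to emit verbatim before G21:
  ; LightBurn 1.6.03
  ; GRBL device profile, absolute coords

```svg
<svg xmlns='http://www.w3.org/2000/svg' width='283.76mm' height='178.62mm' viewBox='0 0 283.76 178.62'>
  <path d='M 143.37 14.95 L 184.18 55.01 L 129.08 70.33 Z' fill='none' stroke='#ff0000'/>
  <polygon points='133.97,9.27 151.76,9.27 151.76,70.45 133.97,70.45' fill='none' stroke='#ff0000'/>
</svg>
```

1 u = 1 mm; y_m = 178.62 − y.

[1] `<path>` regular polygon, #ff0000→engrave S346 F4092: (143.37,163.67) → (184.18,123.61) → (129.08,108.29) → (143.37,163.67) (closed)

[2] `<polygon>` rectangle, #ff0000→engrave S346 F4092: (133.97,169.35) → (151.76,169.35) → (151.76,108.17) → (133.97,108.17) → (133.97,169.35) (closed)

; LightBurn 1.6.03
; GRBL device profile, absolute coords
G21
G90
G0 X143.37 Y163.67
M3 S346
G1 X184.18 Y123.61 F4092
G1 X129.08 Y108.29
G1 X143.37 Y163.67
M5
G0 X133.97 Y169.35
M3 S346
G1 X151.76 Y169.35 F4092
G1 X151.76 Y108.17
G1 X133.97 Y108.17
G1 X133.97 Y169.35
M5
G0 X0.00 Y0.00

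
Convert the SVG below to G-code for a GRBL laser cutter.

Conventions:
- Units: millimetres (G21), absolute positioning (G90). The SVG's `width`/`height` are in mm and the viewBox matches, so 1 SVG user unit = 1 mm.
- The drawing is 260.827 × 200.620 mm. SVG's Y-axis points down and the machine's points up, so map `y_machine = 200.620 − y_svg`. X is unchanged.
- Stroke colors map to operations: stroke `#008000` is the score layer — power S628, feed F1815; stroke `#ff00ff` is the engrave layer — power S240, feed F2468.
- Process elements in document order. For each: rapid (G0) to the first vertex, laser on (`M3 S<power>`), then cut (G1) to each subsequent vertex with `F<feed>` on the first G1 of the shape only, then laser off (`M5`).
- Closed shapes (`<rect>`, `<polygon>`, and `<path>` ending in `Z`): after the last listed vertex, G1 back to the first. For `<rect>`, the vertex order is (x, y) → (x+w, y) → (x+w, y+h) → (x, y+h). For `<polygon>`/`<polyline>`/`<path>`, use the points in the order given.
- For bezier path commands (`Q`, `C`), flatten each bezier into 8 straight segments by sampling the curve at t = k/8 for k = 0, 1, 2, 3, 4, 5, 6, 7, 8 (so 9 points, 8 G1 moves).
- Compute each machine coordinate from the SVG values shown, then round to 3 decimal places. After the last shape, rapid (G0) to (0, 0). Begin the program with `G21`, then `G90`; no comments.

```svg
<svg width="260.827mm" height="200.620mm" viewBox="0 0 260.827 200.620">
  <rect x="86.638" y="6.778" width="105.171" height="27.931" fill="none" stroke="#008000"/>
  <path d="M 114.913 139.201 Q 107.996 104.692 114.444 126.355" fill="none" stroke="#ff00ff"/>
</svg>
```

1 u = 1 mm; y_m = 200.620 − y.

[1] `<rect>` rectangle, #008000→score S628 F1815: (86.638,193.842) → (191.809,193.842) → (191.809,165.911) → (86.638,165.911) → (86.638,193.842) (closed)

[2] `<path>` quadratic bezier, #ff00ff→engrave S240 F2468: (114.913,61.419) → (113.393,69.169) → (112.290,75.163) → (111.605,79.402) → (111.337,81.885) → (111.487,82.613) → (112.055,81.586) → (113.041,78.803) → (114.444,74.265)

G21
G90
G0 X86.638 Y193.842
M3 S628
G1 X191.809 Y193.842 F1815
G1 X191.809 Y165.911
G1 X86.638 Y165.911
G1 X86.638 Y193.842
M5
G0 X114.913 Y61.419
M3 S240
G1 X113.393 Y69.169 F2468
G1 X112.290 Y75.163
G1 X111.605 Y79.402
G1 X111.337 Y81.885
G1 X111.487 Y82.613
G1 X112.055 Y81.586
G1 X113.041 Y78.803
G1 X114.444 Y74.265
M5
G0 X0.000 Y0.000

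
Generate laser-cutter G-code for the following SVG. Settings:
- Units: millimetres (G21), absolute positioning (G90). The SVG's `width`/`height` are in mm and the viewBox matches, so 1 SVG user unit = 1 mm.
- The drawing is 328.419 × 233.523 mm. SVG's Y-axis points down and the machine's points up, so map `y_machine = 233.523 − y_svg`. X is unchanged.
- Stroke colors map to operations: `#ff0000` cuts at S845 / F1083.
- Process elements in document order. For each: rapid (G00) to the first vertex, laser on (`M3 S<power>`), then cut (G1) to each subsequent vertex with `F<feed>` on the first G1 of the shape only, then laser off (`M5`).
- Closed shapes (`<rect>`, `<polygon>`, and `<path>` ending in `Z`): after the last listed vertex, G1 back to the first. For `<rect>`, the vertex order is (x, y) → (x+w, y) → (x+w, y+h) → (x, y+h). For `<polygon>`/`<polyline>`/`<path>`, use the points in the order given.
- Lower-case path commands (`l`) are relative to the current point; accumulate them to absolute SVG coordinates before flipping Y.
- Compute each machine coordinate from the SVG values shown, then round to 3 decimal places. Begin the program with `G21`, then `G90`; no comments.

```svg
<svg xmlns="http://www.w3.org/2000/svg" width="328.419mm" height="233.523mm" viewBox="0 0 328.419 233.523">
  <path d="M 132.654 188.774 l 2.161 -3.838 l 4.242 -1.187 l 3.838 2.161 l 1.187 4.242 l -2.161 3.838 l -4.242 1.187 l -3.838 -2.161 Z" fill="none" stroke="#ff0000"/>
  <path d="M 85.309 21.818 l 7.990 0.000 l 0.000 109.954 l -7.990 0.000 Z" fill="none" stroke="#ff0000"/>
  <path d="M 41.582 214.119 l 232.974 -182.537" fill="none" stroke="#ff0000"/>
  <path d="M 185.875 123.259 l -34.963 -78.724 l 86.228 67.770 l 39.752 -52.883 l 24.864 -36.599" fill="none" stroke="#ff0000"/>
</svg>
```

1 u = 1 mm; y_m = 233.523 − y.

[1] `<path>` regular polygon, #ff0000→cut S845 F1083: (132.654,44.749) → (134.815,48.587) → (139.057,49.774) → (142.895,47.613) → (144.082,43.371) → (141.921,39.533) → (137.679,38.346) → (133.841,40.507) → (132.654,44.749) (closed)

[2] `<path>` rectangle, #ff0000→cut S845 F1083: (85.309,211.705) → (93.299,211.705) → (93.299,101.751) → (85.309,101.751) → (85.309,211.705) (closed)

[3] `<path>` line segment, #ff0000→cut S845 F1083: (41.582,19.404) → (274.556,201.941)

[4] `<path>` open polyline, #ff0000→cut S845 F1083: (185.875,110.264) → (150.912,188.988) → (237.140,121.218) → (276.892,174.101) → (301.756,210.700)

G21
G90
G00 X132.654 Y44.749
M3 S845
G1 X134.815 Y48.587 F1083
G1 X139.057 Y49.774
G1 X142.895 Y47.613
G1 X144.082 Y43.371
G1 X141.921 Y39.533
G1 X137.679 Y38.346
G1 X133.841 Y40.507
G1 X132.654 Y44.749
M5
G00 X85.309 Y211.705
M3 S845
G1 X93.299 Y211.705 F1083
G1 X93.299 Y101.751
G1 X85.309 Y101.751
G1 X85.309 Y211.705
M5
G00 X41.582 Y19.404
M3 S845
G1 X274.556 Y201.941 F1083
M5
G00 X185.875 Y110.264
M3 S845
G1 X150.912 Y188.988 F1083
G1 X237.140 Y121.218
G1 X276.892 Y174.101
G1 X301.756 Y210.700
M5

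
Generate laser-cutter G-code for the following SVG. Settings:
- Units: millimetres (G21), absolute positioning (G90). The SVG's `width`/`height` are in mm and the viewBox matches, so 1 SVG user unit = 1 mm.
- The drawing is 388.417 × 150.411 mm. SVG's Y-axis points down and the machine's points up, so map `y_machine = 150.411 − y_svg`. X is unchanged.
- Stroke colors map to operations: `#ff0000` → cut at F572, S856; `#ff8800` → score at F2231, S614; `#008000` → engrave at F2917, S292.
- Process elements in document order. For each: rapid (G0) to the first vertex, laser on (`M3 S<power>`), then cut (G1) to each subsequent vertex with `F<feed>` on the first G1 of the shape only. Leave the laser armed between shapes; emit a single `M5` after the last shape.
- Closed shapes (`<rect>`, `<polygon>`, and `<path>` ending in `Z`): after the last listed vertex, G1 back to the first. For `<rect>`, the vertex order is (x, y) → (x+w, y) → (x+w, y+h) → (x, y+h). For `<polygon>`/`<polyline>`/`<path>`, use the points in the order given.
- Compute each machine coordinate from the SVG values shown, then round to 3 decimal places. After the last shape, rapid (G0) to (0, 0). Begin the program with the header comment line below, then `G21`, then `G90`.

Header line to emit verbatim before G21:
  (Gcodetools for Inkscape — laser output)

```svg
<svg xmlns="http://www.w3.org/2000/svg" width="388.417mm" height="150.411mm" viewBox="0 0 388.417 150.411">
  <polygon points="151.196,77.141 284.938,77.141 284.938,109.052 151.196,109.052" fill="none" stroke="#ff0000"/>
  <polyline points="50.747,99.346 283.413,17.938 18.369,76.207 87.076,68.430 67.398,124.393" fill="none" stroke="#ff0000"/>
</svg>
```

1 u = 1 mm; y_m = 150.411 − y.

[1] `<polygon>` rectangle, #ff0000→cut S856 F572: (151.196,73.270) → (284.938,73.270) → (284.938,41.359) → (151.196,41.359) → (151.196,73.270) (closed)

[2] `<polyline>` open polyline, #ff0000→cut S856 F572: (50.747,51.065) → (283.413,132.473) → (18.369,74.204) → (87.076,81.981) → (67.398,26.018)

(Gcodetools for Inkscape — laser output)
G21
G90
G0 X151.196 Y73.270
M3 S856
G1 X284.938 Y73.270 F572
G1 X284.938 Y41.359
G1 X151.196 Y41.359
G1 X151.196 Y73.270
G0 X50.747 Y51.065
M3 S856
G1 X283.413 Y132.473 F572
G1 X18.369 Y74.204
G1 X87.076 Y81.981
G1 X67.398 Y26.018
M5
G0 X0.000 Y0.000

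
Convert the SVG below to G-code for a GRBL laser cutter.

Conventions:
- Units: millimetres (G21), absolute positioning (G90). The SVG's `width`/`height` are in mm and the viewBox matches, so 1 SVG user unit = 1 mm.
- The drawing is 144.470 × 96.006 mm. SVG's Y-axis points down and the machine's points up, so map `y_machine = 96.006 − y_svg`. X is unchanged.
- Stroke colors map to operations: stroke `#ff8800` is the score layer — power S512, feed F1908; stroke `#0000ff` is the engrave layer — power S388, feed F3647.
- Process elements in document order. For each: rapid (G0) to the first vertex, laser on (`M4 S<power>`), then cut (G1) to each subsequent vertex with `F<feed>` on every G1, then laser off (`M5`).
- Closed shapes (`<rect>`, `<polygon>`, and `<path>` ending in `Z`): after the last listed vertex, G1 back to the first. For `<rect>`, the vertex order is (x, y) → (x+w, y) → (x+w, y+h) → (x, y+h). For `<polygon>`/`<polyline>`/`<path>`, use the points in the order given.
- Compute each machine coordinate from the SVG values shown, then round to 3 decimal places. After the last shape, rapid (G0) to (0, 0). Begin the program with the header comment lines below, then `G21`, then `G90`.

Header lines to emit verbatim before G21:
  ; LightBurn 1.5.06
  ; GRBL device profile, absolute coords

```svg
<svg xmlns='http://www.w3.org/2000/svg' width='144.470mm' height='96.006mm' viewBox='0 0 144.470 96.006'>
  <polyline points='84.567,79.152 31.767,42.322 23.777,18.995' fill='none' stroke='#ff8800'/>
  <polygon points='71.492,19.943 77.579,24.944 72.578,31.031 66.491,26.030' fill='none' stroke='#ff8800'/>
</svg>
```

; LightBurn 1.5.06
; GRBL device profile, absolute coords
G21
G90
G0 X84.567 Y16.854
M4 S512
G1 X31.767 Y53.684 F1908
G1 X23.777 Y77.011 F1908
M5
G0 X71.492 Y76.063
M4 S512
G1 X77.579 Y71.062 F1908
G1 X72.578 Y64.975 F1908
G1 X66.491 Y69.976 F1908
G1 X71.492 Y76.063 F1908
M5
G0 X0.000 Y0.000

1 u = 1 mm; y_m = 96.006 − y.

[1] `<polyline>` open polyline, #ff8800→score S512 F1908: (84.567,16.854) → (31.767,53.684) → (23.777,77.011)

[2] `<polygon>` regular polygon, #ff8800→score S512 F1908: (71.492,76.063) → (77.579,71.062) → (72.578,64.975) → (66.491,69.976) → (71.492,76.063) (closed)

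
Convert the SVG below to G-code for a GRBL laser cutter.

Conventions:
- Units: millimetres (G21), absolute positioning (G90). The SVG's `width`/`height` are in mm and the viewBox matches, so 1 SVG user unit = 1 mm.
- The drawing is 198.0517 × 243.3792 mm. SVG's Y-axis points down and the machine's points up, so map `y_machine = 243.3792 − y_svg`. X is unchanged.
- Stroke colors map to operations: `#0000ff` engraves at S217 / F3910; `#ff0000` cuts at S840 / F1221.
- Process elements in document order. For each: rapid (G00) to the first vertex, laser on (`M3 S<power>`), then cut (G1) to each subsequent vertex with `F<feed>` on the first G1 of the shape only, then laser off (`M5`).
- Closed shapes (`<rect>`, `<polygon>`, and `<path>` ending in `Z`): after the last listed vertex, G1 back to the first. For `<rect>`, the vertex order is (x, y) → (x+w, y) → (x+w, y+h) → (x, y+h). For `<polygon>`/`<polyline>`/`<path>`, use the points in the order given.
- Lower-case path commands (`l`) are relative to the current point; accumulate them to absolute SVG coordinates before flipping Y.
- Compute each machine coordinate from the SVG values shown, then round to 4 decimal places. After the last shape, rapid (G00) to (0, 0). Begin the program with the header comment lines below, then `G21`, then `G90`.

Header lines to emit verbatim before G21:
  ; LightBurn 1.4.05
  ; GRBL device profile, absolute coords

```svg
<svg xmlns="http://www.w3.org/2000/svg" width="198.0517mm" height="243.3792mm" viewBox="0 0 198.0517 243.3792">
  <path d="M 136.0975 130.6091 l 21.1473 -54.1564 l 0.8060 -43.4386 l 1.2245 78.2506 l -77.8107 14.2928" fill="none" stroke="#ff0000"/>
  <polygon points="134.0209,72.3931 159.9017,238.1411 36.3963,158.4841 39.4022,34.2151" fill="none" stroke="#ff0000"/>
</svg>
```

viewBox `0 0 198.0517 243.3792` with mm width/height → 1 unit = 1 mm. Flip: y_m = 243.3792 − y_svg.

**Shape 1** — `<path>` open polyline, stroke `#ff0000` → cut (S840, F1221). Machine vertices: (136.0975,112.7701) → (157.2448,166.9265) → (158.0508,210.3651) → (159.2753,132.1145) → (81.4646,117.8217). Open path.

**Shape 2** — `<polygon>` closed polygon, stroke `#ff0000` → cut (S840, F1221). Machine vertices: (134.0209,170.9861) → (159.9017,5.2381) → (36.3963,84.8951) → (39.4022,209.1641) → (134.0209,170.9861). Closed: final G1 returns to the first vertex.

; LightBurn 1.4.05
; GRBL device profile, absolute coords
G21
G90
G00 X136.0975 Y112.7701
M3 S840
G1 X157.2448 Y166.9265 F1221
G1 X158.0508 Y210.3651
G1 X159.2753 Y132.1145
G1 X81.4646 Y117.8217
M5
G00 X134.0209 Y170.9861
M3 S840
G1 X159.9017 Y5.2381 F1221
G1 X36.3963 Y84.8951
G1 X39.4022 Y209.1641
G1 X134.0209 Y170.9861
M5
G00 X0.0000 Y0.0000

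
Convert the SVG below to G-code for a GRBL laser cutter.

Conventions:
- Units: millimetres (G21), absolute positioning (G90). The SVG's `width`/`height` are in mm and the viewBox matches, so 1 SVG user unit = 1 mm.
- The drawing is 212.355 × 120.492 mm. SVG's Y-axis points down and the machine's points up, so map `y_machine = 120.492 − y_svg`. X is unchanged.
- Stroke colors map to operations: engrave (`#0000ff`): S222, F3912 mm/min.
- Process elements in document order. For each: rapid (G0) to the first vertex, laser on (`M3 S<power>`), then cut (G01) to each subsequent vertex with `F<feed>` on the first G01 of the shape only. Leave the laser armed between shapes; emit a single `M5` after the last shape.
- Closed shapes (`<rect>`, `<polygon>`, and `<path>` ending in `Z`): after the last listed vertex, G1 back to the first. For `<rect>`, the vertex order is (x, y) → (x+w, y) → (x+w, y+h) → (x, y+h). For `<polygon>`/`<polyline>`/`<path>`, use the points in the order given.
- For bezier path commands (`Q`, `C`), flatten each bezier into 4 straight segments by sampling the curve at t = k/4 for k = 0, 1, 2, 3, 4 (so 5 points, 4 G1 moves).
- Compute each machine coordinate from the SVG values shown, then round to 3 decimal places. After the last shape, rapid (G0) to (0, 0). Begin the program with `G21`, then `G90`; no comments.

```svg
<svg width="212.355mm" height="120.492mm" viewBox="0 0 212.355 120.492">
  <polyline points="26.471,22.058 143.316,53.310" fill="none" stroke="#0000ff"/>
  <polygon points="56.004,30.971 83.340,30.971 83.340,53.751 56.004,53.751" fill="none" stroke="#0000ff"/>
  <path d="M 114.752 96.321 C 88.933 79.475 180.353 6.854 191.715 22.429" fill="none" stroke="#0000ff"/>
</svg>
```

G21
G90
G0 X26.471 Y98.434
M3 S222
G01 X143.316 Y67.182 F3912
G0 X56.004 Y89.521
M3 S222
G01 X83.340 Y89.521 F3912
G01 X83.340 Y66.741
G01 X56.004 Y66.741
G01 X56.004 Y89.521
G0 X114.752 Y24.171
M3 S222
G01 X114.287 Y45.014 F3912
G01 X139.291 Y73.275
G01 X171.265 Y95.457
G01 X191.715 Y98.063
M5
G0 X0.000 Y0.000

1 u = 1 mm; y_m = 120.492 − y.

[1] `<polyline>` line segment, #0000ff→engrave S222 F3912: (26.471,98.434) → (143.316,67.182)

[2] `<polygon>` rectangle, #0000ff→engrave S222 F3912: (56.004,89.521) → (83.340,89.521) → (83.340,66.741) → (56.004,66.741) → (56.004,89.521) (closed)

[3] `<path>` cubic bezier, #0000ff→engrave S222 F3912: (114.752,24.171) → (114.287,45.014) → (139.291,73.275) → (171.265,95.457) → (191.715,98.063)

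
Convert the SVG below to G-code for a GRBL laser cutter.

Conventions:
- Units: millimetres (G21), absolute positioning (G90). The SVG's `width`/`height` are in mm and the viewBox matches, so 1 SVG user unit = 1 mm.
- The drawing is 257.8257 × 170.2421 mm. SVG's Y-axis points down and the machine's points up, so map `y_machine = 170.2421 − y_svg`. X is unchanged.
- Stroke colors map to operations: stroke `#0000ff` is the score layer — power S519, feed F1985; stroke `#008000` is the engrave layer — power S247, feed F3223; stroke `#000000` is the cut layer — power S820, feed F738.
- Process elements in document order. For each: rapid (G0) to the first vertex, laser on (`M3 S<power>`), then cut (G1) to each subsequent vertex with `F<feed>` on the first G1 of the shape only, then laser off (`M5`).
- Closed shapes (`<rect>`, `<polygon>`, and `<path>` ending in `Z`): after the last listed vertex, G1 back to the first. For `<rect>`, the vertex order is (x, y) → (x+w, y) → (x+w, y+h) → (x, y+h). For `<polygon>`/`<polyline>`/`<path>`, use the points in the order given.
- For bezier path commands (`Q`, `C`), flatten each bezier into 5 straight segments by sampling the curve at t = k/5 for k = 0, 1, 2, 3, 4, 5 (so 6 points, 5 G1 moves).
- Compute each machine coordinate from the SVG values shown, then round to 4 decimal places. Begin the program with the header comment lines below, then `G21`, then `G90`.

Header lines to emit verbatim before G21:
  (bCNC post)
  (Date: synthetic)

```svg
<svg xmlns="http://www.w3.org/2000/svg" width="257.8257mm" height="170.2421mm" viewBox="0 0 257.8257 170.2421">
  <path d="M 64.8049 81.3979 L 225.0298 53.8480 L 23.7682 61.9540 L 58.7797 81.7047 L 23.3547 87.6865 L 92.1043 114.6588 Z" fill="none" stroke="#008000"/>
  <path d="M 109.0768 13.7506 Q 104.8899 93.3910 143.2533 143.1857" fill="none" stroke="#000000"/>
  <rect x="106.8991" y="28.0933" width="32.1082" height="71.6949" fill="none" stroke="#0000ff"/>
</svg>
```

(bCNC post)
(Date: synthetic)
G21
G90
G0 X64.8049 Y88.8442
M3 S247
G1 X225.0298 Y116.3941 F3223
G1 X23.7682 Y108.2881
G1 X58.7797 Y88.5374
G1 X23.3547 Y82.5556
G1 X92.1043 Y55.5833
G1 X64.8049 Y88.8442
M5
G0 X109.0768 Y156.4915
M3 S820
G1 X109.1041 Y125.8292 F738
G1 X112.5353 Y97.5545
G1 X119.3706 Y71.6675
G1 X129.6100 Y48.1681
G1 X143.2533 Y27.0564
M5
G0 X106.8991 Y142.1488
M3 S519
G1 X139.0073 Y142.1488 F1985
G1 X139.0073 Y70.4539
G1 X106.8991 Y70.4539
G1 X106.8991 Y142.1488
M5

Since the viewBox matches the mm dimensions, user units are millimetres directly. The only transform is the Y-flip y_m = 170.2421 − y_svg.

Shape 1 is a closed polygon drawn with `<path>`. Its stroke #008000 means engrave at S247, F3223. After flipping Y the toolpath is (64.8049,88.8442) → (225.0298,116.3941) → (23.7682,108.2881) → (58.7797,88.5374) → (23.3547,82.5556) → (92.1043,55.5833) → (64.8049,88.8442), returning to the start.

Shape 2 is a quadratic bezier drawn with `<path>`. Its stroke #000000 means cut at S820, F738. After flipping Y the toolpath is (109.0768,156.4915) → (109.1041,125.8292) → (112.5353,97.5545) → (119.3706,71.6675) → (129.6100,48.1681) → (143.2533,27.0564).

Shape 3 is a rectangle drawn with `<rect>`. Its stroke #0000ff means score at S519, F1985. After flipping Y the toolpath is (106.8991,142.1488) → (139.0073,142.1488) → (139.0073,70.4539) → (106.8991,70.4539) → (106.8991,142.1488), returning to the start.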